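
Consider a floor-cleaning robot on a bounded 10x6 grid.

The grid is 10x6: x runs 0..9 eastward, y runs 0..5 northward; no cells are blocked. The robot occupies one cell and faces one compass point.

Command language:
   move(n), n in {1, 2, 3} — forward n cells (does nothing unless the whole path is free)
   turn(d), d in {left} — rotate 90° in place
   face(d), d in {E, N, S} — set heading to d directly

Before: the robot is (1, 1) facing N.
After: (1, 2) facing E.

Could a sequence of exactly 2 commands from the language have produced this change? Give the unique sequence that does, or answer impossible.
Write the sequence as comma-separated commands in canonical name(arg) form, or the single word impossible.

move(1), face(E)

key: running face(E) before move(1) would end elsewhere — order is forced
initial: (1, 1) facing N
t=1 move(1) ⇒ (1, 2) facing N
t=2 face(E) ⇒ (1, 2) facing E
no other 2-command option fits: unique.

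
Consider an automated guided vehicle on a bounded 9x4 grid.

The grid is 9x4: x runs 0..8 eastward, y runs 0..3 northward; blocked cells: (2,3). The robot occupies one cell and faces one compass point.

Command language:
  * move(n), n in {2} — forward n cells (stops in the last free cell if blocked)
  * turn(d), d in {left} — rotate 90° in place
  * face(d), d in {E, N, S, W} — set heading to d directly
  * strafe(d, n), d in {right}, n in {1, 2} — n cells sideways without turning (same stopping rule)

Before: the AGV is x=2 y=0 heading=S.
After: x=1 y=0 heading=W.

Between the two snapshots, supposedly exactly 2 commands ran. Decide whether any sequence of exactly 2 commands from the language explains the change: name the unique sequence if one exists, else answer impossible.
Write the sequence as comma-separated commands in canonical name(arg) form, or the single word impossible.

key: cell and facing (now W) both changed — the 2 commands mix motion and turning
initial: x=2 y=0 heading=S
[1] after strafe(right, 1): x=1 y=0 heading=S
[2] after face(W): x=1 y=0 heading=W
uniquely the one of 64 2-step routes that fits.

strafe(right, 1), face(W)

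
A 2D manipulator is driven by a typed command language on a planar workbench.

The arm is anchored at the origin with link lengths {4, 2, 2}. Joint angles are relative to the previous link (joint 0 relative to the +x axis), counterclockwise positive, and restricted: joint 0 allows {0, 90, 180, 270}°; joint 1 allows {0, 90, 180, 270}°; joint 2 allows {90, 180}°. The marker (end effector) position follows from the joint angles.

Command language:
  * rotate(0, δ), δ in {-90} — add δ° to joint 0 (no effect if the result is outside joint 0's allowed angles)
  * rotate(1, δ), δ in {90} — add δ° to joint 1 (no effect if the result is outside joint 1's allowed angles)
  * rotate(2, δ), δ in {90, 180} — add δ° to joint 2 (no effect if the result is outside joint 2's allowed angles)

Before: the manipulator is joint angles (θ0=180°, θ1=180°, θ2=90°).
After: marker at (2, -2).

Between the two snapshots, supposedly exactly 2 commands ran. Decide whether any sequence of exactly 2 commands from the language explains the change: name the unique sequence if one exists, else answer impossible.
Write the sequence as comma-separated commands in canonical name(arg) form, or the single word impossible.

initial: joint angles (θ0=180°, θ1=180°, θ2=90°)
t=1 rotate(0, -90) ⇒ joint angles (θ0=90°, θ1=180°, θ2=90°)
t=2 rotate(0, -90) ⇒ joint angles (θ0=0°, θ1=180°, θ2=90°)
no other 2-command option fits: unique.

rotate(0, -90), rotate(0, -90)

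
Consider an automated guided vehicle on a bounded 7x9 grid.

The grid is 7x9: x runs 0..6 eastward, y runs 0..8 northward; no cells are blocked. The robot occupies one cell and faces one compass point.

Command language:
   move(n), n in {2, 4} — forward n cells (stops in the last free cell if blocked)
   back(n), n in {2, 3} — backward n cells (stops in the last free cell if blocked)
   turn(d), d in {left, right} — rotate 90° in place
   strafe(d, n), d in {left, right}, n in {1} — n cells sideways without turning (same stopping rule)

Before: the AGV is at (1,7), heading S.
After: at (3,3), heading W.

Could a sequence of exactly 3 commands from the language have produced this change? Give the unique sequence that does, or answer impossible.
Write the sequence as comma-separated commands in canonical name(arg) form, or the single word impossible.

move(4), turn(right), back(2)

key: order matters: swapping move(4) and back(2) lands elsewhere
start: at (1,7), heading S
t=1 move(4) ⇒ at (1,3), heading S
t=2 turn(right) ⇒ at (1,3), heading W
t=3 back(2) ⇒ at (3,3), heading W
uniquely the one of 512 3-step routes that fits.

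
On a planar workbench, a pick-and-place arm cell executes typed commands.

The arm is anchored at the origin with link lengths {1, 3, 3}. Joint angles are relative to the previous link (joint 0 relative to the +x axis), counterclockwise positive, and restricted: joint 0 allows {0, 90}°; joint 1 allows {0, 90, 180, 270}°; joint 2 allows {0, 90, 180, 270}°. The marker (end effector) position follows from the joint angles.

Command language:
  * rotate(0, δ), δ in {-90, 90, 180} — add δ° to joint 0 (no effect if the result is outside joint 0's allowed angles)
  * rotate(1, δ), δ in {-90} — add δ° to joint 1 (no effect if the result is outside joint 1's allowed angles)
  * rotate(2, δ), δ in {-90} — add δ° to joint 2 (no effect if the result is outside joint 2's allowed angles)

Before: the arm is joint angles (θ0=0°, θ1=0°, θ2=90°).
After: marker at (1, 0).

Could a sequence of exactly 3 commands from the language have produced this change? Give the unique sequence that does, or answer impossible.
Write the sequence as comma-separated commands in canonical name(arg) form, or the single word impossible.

rotate(2, -90), rotate(2, -90), rotate(2, -90)

t0: joint angles (θ0=0°, θ1=0°, θ2=90°)
[1] after rotate(2, -90): joint angles (θ0=0°, θ1=0°, θ2=0°)
[2] after rotate(2, -90): joint angles (θ0=0°, θ1=0°, θ2=270°)
[3] after rotate(2, -90): joint angles (θ0=0°, θ1=0°, θ2=180°)
no other 3-command option fits: unique.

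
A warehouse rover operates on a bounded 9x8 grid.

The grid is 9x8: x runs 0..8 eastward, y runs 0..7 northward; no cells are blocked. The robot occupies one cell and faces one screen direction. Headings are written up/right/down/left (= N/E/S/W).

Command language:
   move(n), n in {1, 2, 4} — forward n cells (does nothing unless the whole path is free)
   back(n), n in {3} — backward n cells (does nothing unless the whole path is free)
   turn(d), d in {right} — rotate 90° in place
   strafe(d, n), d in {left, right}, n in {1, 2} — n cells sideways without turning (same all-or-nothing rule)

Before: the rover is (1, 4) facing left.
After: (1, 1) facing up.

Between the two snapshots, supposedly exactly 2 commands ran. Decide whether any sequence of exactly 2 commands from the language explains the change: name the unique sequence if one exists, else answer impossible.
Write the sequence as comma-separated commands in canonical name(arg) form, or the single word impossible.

turn(right), back(3)

key: cell and facing (now N) both changed — the 2 commands mix motion and turning
begin: (1, 4) facing left
1. turn(right) → (1, 4) facing up
2. back(3) → (1, 1) facing up
all 81 alternatives checked — unique.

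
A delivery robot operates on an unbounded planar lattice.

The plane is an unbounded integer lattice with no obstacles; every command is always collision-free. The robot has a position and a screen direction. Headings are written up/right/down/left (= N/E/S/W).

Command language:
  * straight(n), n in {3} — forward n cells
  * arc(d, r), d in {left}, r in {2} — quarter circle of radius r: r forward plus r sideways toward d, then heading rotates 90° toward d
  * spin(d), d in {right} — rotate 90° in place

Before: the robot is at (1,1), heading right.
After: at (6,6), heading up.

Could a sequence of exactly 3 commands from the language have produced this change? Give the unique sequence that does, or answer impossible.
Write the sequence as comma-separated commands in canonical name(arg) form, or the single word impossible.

straight(3), arc(left, 2), straight(3)

key: cell and facing (now N) both changed — the 3 commands mix motion and turning
start: at (1,1), heading right
1. straight(3) → at (4,1), heading right
2. arc(left, 2) → at (6,3), heading up
3. straight(3) → at (6,6), heading up
all 27 alternatives checked — unique.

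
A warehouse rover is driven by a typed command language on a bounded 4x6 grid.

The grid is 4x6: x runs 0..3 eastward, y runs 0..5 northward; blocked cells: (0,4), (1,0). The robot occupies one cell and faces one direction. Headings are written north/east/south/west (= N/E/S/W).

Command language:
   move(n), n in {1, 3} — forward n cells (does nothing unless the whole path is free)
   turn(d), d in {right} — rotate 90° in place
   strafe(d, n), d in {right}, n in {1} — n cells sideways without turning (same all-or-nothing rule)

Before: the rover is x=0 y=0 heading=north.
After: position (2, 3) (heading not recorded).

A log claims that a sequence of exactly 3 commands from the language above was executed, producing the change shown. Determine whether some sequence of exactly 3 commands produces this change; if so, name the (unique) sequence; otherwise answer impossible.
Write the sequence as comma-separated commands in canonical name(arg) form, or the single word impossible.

key: running strafe(right, 1) before move(3) would end elsewhere — order is forced
from: x=0 y=0 heading=north
[1] after move(3): x=0 y=3 heading=north
[2] after strafe(right, 1): x=1 y=3 heading=north
[3] after strafe(right, 1): x=2 y=3 heading=north
all 64 alternatives checked — unique.

move(3), strafe(right, 1), strafe(right, 1)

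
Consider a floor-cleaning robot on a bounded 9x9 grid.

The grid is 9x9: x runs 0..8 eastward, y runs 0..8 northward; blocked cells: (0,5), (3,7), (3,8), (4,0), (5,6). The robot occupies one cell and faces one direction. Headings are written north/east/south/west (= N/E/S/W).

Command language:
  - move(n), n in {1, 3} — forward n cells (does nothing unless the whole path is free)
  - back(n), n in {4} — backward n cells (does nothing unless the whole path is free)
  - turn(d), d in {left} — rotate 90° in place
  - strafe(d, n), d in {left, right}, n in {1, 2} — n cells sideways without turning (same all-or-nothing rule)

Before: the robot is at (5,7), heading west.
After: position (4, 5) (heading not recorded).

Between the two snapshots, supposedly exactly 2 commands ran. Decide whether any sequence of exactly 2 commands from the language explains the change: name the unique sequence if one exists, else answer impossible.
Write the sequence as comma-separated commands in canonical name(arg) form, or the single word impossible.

key: running strafe(left, 2) before move(1) would end elsewhere — order is forced
start: at (5,7), heading west
t=1 move(1) ⇒ at (4,7), heading west
t=2 strafe(left, 2) ⇒ at (4,5), heading west
no other 2-command option fits: unique.

move(1), strafe(left, 2)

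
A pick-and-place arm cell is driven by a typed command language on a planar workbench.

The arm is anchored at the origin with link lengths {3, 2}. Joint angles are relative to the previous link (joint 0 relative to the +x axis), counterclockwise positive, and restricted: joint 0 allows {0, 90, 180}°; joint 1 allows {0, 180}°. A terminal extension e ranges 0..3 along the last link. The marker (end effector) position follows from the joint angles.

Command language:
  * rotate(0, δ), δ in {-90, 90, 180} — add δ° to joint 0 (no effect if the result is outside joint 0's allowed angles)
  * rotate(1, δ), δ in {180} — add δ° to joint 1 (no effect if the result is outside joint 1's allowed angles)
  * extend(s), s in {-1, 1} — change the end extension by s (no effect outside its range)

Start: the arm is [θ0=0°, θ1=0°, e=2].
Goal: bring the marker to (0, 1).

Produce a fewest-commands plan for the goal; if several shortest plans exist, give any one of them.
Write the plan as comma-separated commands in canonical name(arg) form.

from: [θ0=0°, θ1=0°, e=2]
t=1 extend(-1) ⇒ [θ0=0°, θ1=0°, e=1]
t=2 extend(-1) ⇒ [θ0=0°, θ1=0°, e=0]
t=3 rotate(0, 90) ⇒ [θ0=90°, θ1=0°, e=0]
t=4 rotate(1, 180) ⇒ [θ0=90°, θ1=180°, e=0]
nothing shorter than 4 reaches the goal.

extend(-1), extend(-1), rotate(0, 90), rotate(1, 180)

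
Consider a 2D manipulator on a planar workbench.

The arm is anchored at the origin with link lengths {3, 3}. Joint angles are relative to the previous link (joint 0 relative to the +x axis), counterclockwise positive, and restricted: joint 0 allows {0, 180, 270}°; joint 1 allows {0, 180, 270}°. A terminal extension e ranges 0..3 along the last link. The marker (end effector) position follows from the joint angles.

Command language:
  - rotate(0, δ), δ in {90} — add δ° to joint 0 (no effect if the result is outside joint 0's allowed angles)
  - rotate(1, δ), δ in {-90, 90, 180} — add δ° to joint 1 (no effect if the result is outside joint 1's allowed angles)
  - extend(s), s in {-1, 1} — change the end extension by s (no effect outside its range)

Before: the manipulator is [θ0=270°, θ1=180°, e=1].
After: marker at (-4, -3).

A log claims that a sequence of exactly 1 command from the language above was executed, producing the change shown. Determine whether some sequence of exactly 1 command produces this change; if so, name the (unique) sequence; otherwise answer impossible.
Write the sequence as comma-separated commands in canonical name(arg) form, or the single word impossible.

rotate(1, 90)

initial: [θ0=270°, θ1=180°, e=1]
step 1 (rotate(1, 90)): [θ0=270°, θ1=270°, e=1]
all 6 alternatives checked — unique.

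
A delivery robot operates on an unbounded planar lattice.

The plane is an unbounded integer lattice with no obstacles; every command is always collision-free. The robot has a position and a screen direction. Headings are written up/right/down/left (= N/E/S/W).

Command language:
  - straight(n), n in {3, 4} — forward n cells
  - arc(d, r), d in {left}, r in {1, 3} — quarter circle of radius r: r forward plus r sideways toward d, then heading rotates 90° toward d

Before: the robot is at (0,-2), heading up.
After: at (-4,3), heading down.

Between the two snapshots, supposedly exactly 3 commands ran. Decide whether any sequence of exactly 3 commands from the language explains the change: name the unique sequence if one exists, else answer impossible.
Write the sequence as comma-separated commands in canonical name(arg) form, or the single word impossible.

key: running arc(left, 1) before straight(3) would end elsewhere — order is forced
t0: at (0,-2), heading up
[1] after straight(3): at (0,1), heading up
[2] after arc(left, 3): at (-3,4), heading left
[3] after arc(left, 1): at (-4,3), heading down
uniquely the one of 64 3-step routes that fits.

straight(3), arc(left, 3), arc(left, 1)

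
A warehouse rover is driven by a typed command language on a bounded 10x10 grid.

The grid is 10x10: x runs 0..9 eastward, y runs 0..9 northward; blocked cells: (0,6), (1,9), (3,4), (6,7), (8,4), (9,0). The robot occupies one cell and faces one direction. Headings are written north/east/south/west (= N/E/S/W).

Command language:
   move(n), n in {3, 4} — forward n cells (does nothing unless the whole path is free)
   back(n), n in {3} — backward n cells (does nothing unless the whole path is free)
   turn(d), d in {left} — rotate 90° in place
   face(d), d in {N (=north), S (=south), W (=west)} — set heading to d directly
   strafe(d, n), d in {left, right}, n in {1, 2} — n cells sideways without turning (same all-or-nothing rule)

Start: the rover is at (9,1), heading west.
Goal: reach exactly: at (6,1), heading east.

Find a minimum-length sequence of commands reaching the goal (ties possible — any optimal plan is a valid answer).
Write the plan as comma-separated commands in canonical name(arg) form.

move(3), face(S), turn(left)

t0: at (9,1), heading west
t=1 move(3) ⇒ at (6,1), heading west
t=2 face(S) ⇒ at (6,1), heading south
t=3 turn(left) ⇒ at (6,1), heading east
no 2-step plan works, so 3 is optimal.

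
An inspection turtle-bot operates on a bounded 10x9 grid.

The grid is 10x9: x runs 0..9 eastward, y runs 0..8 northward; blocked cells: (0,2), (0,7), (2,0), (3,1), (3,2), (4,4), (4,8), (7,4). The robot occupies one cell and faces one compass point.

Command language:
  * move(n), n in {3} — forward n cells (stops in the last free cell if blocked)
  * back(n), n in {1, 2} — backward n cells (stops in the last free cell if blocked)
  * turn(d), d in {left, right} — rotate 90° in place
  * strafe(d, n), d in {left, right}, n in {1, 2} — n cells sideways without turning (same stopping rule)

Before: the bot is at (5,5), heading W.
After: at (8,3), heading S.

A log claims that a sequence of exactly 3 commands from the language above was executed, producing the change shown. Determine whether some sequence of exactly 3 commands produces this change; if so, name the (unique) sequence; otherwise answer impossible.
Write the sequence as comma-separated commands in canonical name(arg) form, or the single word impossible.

impossible

checked all 3-command options: none fits.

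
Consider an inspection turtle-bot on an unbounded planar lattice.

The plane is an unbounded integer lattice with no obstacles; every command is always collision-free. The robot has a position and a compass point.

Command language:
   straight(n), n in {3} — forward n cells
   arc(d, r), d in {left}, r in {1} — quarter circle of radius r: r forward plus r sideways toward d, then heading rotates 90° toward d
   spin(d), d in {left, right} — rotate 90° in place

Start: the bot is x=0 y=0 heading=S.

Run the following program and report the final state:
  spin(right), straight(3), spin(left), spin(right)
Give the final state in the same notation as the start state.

begin: x=0 y=0 heading=S
t=1 spin(right) ⇒ x=0 y=0 heading=W
t=2 straight(3) ⇒ x=-3 y=0 heading=W
t=3 spin(left) ⇒ x=-3 y=0 heading=S
t=4 spin(right) ⇒ x=-3 y=0 heading=W

x=-3 y=0 heading=W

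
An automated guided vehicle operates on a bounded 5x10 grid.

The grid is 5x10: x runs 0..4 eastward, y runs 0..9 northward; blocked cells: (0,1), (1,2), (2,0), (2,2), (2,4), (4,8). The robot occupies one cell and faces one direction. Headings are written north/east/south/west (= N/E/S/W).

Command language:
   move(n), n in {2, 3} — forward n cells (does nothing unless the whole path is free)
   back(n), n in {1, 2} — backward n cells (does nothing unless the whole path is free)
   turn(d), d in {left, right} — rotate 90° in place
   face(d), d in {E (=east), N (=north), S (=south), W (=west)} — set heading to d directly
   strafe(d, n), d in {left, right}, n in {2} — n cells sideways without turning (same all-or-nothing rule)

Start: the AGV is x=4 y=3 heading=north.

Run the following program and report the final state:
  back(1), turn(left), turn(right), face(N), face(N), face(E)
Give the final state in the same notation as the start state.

x=4 y=2 heading=east

initial: x=4 y=3 heading=north
step 1 (back(1)): x=4 y=2 heading=north
step 2 (turn(left)): x=4 y=2 heading=west
step 3 (turn(right)): x=4 y=2 heading=north
step 4 (face(N)): x=4 y=2 heading=north
step 5 (face(N)): x=4 y=2 heading=north
step 6 (face(E)): x=4 y=2 heading=east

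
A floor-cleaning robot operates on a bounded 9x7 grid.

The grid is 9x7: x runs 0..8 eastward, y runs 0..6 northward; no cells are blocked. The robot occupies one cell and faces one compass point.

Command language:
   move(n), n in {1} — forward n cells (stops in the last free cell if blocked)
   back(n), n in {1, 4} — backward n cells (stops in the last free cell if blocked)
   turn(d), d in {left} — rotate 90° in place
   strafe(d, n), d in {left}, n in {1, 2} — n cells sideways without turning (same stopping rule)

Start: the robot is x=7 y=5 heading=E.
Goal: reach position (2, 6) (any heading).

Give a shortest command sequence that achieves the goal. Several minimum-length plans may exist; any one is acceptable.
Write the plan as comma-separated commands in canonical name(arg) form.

initial: x=7 y=5 heading=E
[1] after back(1): x=6 y=5 heading=E
[2] after back(4): x=2 y=5 heading=E
[3] after strafe(left, 2): x=2 y=6 heading=E
nothing shorter than 3 reaches the goal.

back(1), back(4), strafe(left, 2)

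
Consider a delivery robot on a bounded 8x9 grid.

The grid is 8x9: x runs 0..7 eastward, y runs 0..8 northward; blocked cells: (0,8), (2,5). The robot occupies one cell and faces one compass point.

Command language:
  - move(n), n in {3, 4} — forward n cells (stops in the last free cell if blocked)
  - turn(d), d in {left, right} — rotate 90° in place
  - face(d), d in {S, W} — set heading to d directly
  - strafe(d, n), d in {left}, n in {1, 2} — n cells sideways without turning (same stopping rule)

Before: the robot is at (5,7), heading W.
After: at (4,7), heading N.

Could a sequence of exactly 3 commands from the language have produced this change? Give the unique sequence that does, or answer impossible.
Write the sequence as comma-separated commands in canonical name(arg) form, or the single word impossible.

key: position moved to (4,7) AND the heading swung to N — translation plus rotation needed
t0: at (5,7), heading W
t=1 face(W) ⇒ at (5,7), heading W
t=2 turn(right) ⇒ at (5,7), heading N
t=3 strafe(left, 1) ⇒ at (4,7), heading N
all 512 alternatives checked — unique.

face(W), turn(right), strafe(left, 1)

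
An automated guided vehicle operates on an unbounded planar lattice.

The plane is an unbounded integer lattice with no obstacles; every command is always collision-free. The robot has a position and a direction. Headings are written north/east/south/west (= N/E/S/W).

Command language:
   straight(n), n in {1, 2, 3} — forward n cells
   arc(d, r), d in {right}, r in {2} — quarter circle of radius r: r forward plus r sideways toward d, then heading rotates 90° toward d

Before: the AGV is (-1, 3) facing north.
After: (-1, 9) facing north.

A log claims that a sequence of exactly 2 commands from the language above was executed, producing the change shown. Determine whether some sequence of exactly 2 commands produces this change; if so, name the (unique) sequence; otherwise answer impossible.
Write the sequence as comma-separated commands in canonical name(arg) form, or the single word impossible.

straight(3), straight(3)

key: heading stays N — no command in the sequence turns
start: (-1, 3) facing north
1. straight(3) → (-1, 6) facing north
2. straight(3) → (-1, 9) facing north
all 16 alternatives checked — unique.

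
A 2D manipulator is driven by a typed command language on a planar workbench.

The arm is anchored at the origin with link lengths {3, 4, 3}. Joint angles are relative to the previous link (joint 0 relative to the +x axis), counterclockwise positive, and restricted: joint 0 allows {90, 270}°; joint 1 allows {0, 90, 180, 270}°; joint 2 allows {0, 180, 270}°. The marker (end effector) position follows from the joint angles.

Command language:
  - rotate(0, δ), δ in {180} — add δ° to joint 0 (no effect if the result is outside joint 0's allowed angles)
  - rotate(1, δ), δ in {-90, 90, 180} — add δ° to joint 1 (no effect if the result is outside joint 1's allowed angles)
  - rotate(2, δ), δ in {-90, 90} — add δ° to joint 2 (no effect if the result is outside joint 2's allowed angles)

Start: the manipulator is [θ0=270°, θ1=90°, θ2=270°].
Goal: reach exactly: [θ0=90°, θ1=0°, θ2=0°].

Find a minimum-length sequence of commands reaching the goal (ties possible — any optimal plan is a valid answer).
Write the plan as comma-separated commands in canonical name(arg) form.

from: [θ0=270°, θ1=90°, θ2=270°]
step 1 (rotate(2, 90)): [θ0=270°, θ1=90°, θ2=0°]
step 2 (rotate(0, 180)): [θ0=90°, θ1=90°, θ2=0°]
step 3 (rotate(1, -90)): [θ0=90°, θ1=0°, θ2=0°]
no 2-step plan works, so 3 is optimal.

rotate(2, 90), rotate(0, 180), rotate(1, -90)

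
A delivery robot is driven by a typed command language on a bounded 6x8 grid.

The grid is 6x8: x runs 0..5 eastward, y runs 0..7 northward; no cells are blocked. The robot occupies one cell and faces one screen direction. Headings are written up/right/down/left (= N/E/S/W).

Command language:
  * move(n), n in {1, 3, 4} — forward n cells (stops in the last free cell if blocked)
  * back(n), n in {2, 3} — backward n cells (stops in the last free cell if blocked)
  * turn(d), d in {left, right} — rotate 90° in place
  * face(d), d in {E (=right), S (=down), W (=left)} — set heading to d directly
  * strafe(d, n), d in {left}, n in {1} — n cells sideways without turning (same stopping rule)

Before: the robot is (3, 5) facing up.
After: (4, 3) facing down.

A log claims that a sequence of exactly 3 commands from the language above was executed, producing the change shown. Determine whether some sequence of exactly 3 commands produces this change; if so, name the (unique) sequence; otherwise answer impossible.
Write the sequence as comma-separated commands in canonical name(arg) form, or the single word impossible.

key: order matters: swapping back(2) and strafe(left, 1) lands elsewhere
from: (3, 5) facing up
step 1 (back(2)): (3, 3) facing up
step 2 (face(S)): (3, 3) facing down
step 3 (strafe(left, 1)): (4, 3) facing down
no other 3-command option fits: unique.

back(2), face(S), strafe(left, 1)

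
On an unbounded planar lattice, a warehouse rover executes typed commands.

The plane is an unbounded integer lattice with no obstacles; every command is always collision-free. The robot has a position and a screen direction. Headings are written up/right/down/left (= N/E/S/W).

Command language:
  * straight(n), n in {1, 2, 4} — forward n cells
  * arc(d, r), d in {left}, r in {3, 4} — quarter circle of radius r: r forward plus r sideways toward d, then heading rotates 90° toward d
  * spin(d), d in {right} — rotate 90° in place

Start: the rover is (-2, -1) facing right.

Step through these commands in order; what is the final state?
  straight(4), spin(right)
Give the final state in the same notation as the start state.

t0: (-2, -1) facing right
step 1 (straight(4)): (2, -1) facing right
step 2 (spin(right)): (2, -1) facing down

(2, -1) facing down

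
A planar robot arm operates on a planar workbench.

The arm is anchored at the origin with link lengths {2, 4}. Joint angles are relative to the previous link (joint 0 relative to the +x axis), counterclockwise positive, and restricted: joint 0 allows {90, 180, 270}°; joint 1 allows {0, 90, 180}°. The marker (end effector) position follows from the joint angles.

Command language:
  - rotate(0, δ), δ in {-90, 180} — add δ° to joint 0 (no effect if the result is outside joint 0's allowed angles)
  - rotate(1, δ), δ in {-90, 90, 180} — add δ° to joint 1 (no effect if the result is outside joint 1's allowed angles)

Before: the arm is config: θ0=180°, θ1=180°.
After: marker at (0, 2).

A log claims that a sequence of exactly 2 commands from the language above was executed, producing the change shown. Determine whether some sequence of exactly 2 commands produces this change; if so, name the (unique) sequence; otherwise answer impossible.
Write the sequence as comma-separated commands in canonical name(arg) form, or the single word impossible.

rotate(0, -90), rotate(0, 180)

key: order matters: swapping rotate(0, -90) and rotate(0, 180) lands elsewhere
t0: config: θ0=180°, θ1=180°
[1] after rotate(0, -90): config: θ0=90°, θ1=180°
[2] after rotate(0, 180): config: θ0=270°, θ1=180°
all 25 alternatives checked — unique.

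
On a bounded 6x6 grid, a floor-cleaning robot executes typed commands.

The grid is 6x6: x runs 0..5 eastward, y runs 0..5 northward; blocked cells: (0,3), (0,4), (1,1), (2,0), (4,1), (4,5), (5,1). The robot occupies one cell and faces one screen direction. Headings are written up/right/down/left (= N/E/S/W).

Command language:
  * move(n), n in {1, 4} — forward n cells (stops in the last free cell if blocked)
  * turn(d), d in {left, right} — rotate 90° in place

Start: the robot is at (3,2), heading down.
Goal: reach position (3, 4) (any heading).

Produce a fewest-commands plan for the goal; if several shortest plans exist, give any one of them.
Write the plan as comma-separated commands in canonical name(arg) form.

initial: at (3,2), heading down
step 1 (move(4)): at (3,0), heading down
step 2 (turn(right)): at (3,0), heading left
step 3 (turn(right)): at (3,0), heading up
step 4 (move(4)): at (3,4), heading up
minimal: 4 command(s), checked below 4.

move(4), turn(right), turn(right), move(4)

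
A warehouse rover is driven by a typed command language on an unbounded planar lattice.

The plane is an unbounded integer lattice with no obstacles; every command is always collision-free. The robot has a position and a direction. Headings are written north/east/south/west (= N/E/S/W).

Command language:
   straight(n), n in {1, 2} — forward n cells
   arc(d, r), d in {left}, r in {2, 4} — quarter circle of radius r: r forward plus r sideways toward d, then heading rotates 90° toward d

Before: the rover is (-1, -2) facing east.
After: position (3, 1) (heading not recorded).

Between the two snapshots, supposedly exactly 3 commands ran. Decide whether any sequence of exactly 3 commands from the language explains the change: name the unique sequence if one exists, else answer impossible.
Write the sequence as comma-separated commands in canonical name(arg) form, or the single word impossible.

key: order matters: swapping straight(2) and straight(1) lands elsewhere
begin: (-1, -2) facing east
t=1 straight(2) ⇒ (1, -2) facing east
t=2 arc(left, 2) ⇒ (3, 0) facing north
t=3 straight(1) ⇒ (3, 1) facing north
uniquely the one of 64 3-step routes that fits.

straight(2), arc(left, 2), straight(1)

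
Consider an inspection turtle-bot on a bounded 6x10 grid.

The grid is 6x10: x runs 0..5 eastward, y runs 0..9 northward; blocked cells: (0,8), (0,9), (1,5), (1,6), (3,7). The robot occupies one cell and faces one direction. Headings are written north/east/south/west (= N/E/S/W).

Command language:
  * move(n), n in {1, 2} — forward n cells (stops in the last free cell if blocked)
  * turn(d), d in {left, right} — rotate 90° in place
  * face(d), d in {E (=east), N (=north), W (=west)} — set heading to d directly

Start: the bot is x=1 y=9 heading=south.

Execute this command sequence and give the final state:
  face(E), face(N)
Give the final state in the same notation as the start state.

t0: x=1 y=9 heading=south
1. face(E) → x=1 y=9 heading=east
2. face(N) → x=1 y=9 heading=north

x=1 y=9 heading=north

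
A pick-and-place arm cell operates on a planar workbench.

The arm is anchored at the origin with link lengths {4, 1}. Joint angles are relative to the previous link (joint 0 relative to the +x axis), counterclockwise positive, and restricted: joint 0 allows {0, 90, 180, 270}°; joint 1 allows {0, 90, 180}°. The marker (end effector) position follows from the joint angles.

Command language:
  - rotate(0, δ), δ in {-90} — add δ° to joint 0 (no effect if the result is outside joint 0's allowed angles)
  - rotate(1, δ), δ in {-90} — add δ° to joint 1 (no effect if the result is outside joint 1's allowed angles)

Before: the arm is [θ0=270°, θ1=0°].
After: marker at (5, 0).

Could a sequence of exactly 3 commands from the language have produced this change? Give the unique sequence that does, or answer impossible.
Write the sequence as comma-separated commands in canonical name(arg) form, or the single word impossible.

rotate(0, -90), rotate(0, -90), rotate(0, -90)

from: [θ0=270°, θ1=0°]
step 1 (rotate(0, -90)): [θ0=180°, θ1=0°]
step 2 (rotate(0, -90)): [θ0=90°, θ1=0°]
step 3 (rotate(0, -90)): [θ0=0°, θ1=0°]
no other 3-command option fits: unique.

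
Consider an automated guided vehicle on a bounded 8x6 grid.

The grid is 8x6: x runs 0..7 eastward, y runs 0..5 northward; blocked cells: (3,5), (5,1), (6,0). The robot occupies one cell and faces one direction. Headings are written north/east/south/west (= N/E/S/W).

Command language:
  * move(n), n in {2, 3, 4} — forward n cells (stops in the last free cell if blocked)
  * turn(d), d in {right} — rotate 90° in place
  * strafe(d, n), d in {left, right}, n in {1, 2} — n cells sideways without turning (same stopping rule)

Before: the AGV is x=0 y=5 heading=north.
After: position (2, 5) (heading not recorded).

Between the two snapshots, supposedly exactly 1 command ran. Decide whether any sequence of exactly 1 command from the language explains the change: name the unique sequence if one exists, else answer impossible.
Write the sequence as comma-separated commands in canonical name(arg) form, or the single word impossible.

strafe(right, 2)

initial: x=0 y=5 heading=north
step 1 (strafe(right, 2)): x=2 y=5 heading=north
no other 1-command option fits: unique.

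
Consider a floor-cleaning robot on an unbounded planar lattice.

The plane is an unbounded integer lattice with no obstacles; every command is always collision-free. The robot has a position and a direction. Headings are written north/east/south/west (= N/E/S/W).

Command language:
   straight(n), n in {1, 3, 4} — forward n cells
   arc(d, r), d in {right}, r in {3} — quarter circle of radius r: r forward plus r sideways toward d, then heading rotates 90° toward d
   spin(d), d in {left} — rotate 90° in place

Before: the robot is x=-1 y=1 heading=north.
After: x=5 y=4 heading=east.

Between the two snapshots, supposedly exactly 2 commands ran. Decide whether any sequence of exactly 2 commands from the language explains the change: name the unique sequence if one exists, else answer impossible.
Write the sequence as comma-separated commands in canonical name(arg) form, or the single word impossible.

key: cell and facing (now E) both changed — the 2 commands mix motion and turning
start: x=-1 y=1 heading=north
t=1 arc(right, 3) ⇒ x=2 y=4 heading=east
t=2 straight(3) ⇒ x=5 y=4 heading=east
uniquely the one of 25 2-step routes that fits.

arc(right, 3), straight(3)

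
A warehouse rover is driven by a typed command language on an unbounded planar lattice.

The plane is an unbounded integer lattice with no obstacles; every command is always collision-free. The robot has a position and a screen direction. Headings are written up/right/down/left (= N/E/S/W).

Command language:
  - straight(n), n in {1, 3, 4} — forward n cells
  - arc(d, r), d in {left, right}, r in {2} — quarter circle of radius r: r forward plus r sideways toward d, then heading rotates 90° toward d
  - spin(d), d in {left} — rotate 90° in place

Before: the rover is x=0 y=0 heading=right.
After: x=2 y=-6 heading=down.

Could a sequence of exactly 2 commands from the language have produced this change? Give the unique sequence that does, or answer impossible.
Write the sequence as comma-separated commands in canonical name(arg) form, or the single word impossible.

arc(right, 2), straight(4)

key: running straight(4) before arc(right, 2) would end elsewhere — order is forced
t0: x=0 y=0 heading=right
[1] after arc(right, 2): x=2 y=-2 heading=down
[2] after straight(4): x=2 y=-6 heading=down
uniquely the one of 36 2-step routes that fits.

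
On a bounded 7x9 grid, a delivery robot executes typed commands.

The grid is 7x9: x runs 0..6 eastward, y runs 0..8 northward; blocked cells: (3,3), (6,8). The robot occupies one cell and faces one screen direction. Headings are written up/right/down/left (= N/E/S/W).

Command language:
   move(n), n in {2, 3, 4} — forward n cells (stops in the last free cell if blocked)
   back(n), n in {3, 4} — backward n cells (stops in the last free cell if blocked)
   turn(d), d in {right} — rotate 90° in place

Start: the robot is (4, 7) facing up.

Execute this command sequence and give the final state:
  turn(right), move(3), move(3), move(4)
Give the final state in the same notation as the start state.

(6, 7) facing right

from: (4, 7) facing up
t=1 turn(right) ⇒ (4, 7) facing right
t=2 move(3) ⇒ (6, 7) facing right
t=3 move(3) ⇒ (6, 7) facing right
t=4 move(4) ⇒ (6, 7) facing right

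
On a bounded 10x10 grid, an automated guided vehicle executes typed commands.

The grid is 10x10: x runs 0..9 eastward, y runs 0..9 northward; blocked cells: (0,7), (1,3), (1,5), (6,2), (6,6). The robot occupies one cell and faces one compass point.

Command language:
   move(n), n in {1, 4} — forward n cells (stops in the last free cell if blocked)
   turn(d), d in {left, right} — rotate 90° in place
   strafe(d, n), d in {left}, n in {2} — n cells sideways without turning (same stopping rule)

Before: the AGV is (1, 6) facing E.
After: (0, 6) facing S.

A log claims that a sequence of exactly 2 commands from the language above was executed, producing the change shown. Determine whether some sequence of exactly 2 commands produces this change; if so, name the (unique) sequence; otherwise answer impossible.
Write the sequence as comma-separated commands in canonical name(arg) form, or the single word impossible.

every 2-command combo misses the target.

impossible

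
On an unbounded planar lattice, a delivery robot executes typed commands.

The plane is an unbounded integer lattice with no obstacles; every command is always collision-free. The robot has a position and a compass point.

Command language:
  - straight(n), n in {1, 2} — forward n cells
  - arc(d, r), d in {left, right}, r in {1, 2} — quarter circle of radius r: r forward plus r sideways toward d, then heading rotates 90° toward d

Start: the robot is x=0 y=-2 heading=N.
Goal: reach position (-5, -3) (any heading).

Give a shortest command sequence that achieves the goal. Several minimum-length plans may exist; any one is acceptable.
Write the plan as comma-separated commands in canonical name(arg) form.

begin: x=0 y=-2 heading=N
step 1 (arc(left, 1)): x=-1 y=-1 heading=W
step 2 (straight(2)): x=-3 y=-1 heading=W
step 3 (arc(left, 2)): x=-5 y=-3 heading=S
nothing shorter than 3 reaches the goal.

arc(left, 1), straight(2), arc(left, 2)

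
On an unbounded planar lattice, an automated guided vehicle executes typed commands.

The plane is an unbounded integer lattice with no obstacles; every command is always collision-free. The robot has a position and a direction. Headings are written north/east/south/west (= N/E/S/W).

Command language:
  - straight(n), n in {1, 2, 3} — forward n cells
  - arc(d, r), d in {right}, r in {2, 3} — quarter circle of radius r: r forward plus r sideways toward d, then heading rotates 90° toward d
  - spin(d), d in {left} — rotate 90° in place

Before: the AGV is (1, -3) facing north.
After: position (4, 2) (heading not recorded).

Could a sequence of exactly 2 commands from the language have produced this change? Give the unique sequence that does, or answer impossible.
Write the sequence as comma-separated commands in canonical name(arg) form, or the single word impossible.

straight(2), arc(right, 3)

key: order matters: swapping straight(2) and arc(right, 3) lands elsewhere
start: (1, -3) facing north
1. straight(2) → (1, -1) facing north
2. arc(right, 3) → (4, 2) facing east
all 36 alternatives checked — unique.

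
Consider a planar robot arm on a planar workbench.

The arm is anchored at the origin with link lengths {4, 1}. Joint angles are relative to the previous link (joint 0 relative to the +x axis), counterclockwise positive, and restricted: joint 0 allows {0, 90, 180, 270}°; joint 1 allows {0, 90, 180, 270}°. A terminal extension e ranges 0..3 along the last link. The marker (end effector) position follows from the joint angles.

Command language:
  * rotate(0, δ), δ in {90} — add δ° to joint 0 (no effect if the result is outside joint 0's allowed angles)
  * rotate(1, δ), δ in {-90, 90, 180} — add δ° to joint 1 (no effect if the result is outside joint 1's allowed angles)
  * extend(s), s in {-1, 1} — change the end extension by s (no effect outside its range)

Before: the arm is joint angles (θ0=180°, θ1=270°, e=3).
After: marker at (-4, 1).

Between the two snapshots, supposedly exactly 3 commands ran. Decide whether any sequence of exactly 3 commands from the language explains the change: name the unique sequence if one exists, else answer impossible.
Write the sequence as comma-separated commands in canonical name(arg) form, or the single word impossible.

extend(-1), extend(-1), extend(-1)

initial: joint angles (θ0=180°, θ1=270°, e=3)
t=1 extend(-1) ⇒ joint angles (θ0=180°, θ1=270°, e=2)
t=2 extend(-1) ⇒ joint angles (θ0=180°, θ1=270°, e=1)
t=3 extend(-1) ⇒ joint angles (θ0=180°, θ1=270°, e=0)
all 216 alternatives checked — unique.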